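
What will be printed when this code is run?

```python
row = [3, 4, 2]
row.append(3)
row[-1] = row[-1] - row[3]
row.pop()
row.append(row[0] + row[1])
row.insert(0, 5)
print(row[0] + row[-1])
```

12

append 3 → [3, 4, 2, 3]
row[-1] = row[-1]-row[3] = 3-3 = 0 → [3, 4, 2, 0]
pop() removes 0 → [3, 4, 2]
append row[0]+row[1] = 3+4 = 7 → [3, 4, 2, 7]
insert 5 at 0 → [5, 3, 4, 2, 7]
row[0]+row[-1] = 5+7 = 12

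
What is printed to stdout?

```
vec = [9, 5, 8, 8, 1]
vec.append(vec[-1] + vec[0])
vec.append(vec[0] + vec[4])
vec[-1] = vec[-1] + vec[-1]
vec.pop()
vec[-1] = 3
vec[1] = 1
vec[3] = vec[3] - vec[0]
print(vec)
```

append vec[-1]+vec[0] = 1+9 = 10 → [9, 5, 8, 8, 1, 10]
append vec[0]+vec[4] = 9+1 = 10 → [9, 5, 8, 8, 1, 10, 10]
vec[-1] = vec[-1]+vec[-1] = 10+10 = 20 → [9, 5, 8, 8, 1, 10, 20]
pop() removes 20 → [9, 5, 8, 8, 1, 10]
vec[-1] = 3 → [9, 5, 8, 8, 1, 3]
vec[1] = 1 → [9, 1, 8, 8, 1, 3]
vec[3] = vec[3]-vec[0] = 8-9 = -1 → [9, 1, 8, -1, 1, 3]

[9, 1, 8, -1, 1, 3]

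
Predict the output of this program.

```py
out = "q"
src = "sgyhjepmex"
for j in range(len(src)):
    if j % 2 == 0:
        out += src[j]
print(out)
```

j=0: add 's' → 'qs'
j=1: skip
j=2: add 'y' → 'qsy'
j=3: skip
j=4: add 'j' → 'qsyj'
j=5: skip
j=6: add 'p' → 'qsyjp'
j=7: skip
j=8: add 'e' → 'qsyjpe'
j=9: skip

qsyjpe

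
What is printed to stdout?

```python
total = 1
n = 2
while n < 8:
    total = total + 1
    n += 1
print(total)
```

7

n=2: total = 1+1 = 2
n=3: total = 2+1 = 3
n=4: total = 3+1 = 4
n=5: total = 4+1 = 5
n=6: total = 5+1 = 6
n=7: total = 6+1 = 7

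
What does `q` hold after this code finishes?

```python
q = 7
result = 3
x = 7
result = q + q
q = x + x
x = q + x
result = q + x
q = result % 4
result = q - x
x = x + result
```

result = 7+7 = 14
q = 7+7 = 14
x = 14+7 = 21
result = 14+21 = 35
q = 35%4 = 3
result = 3-21 = -18
x = 21+(-18) = 3

3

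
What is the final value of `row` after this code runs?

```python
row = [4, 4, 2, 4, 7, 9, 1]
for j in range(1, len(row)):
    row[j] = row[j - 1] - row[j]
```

j=1: row[1] = 4-4 = 0 → [4, 0, 2, 4, 7, 9, 1]
j=2: row[2] = 0-2 = -2 → [4, 0, -2, 4, 7, 9, 1]
j=3: row[3] = (-2)-4 = -6 → [4, 0, -2, -6, 7, 9, 1]
j=4: row[4] = (-6)-7 = -13 → [4, 0, -2, -6, -13, 9, 1]
j=5: row[5] = (-13)-9 = -22 → [4, 0, -2, -6, -13, -22, 1]
j=6: row[6] = (-22)-1 = -23 → [4, 0, -2, -6, -13, -22, -23]

[4, 0, -2, -6, -13, -22, -23]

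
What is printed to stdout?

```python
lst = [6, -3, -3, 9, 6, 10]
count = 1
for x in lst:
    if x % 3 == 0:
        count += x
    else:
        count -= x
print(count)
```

x=6: %3==0, count = 1+6 = 7
x=-3: %3==0, count = 7+(-3) = 4
x=-3: %3==0, count = 4+(-3) = 1
x=9: %3==0, count = 1+9 = 10
x=6: %3==0, count = 10+6 = 16
x=10: not %3==0, count = 16-10 = 6

6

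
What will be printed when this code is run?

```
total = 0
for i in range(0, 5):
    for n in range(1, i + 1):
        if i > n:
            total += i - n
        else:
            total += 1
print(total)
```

i=1,n=1: not 1>1, total = 0+1 = 1
i=2,n=1: 2>1, total = 1+1 = 2
i=2,n=2: not 2>2, total = 2+1 = 3
i=3,n=1: 3>1, total = 3+2 = 5
i=3,n=2: 3>2, total = 5+1 = 6
i=3,n=3: not 3>3, total = 6+1 = 7
i=4,n=1: 4>1, total = 7+3 = 10
i=4,n=2: 4>2, total = 10+2 = 12
i=4,n=3: 4>3, total = 12+1 = 13
i=4,n=4: not 4>4, total = 13+1 = 14

14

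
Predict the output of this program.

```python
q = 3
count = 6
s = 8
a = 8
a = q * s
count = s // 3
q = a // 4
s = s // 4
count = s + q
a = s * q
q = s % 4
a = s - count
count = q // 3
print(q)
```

a = 3*8 = 24
count = 8//3 = 2
q = 24//4 = 6
s = 8//4 = 2
count = 2+6 = 8
a = 2*6 = 12
q = 2%4 = 2
a = 2-8 = -6
count = 2//3 = 0

2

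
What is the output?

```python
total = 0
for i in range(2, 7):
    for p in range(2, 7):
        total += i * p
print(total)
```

400

i=2,p=2: total = 0+4 = 4
i=2,p=3: total = 4+6 = 10
i=2,p=4: total = 10+8 = 18
i=2,p=5: total = 18+10 = 28
i=2,p=6: total = 28+12 = 40
i=3,p=2: total = 40+6 = 46
i=3,p=3: total = 46+9 = 55
i=3,p=4: total = 55+12 = 67
i=3,p=5: total = 67+15 = 82
i=3,p=6: total = 82+18 = 100
i=4,p=2: total = 100+8 = 108
i=4,p=3: total = 108+12 = 120
i=4,p=4: total = 120+16 = 136
i=4,p=5: total = 136+20 = 156
i=4,p=6: total = 156+24 = 180
i=5,p=2: total = 180+10 = 190
i=5,p=3: total = 190+15 = 205
i=5,p=4: total = 205+20 = 225
i=5,p=5: total = 225+25 = 250
i=5,p=6: total = 250+30 = 280
i=6,p=2: total = 280+12 = 292
i=6,p=3: total = 292+18 = 310
i=6,p=4: total = 310+24 = 334
i=6,p=5: total = 334+30 = 364
i=6,p=6: total = 364+36 = 400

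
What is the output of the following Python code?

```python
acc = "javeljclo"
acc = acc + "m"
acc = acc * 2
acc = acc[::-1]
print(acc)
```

+ 'm' → 'javeljclom'
repeat ×2 → 'javeljclomjaveljclom'
reverse → 'molcjlevajmolcjlevaj'

molcjlevajmolcjlevaj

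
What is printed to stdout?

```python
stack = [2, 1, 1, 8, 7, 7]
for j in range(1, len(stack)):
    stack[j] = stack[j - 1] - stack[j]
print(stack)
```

j=1: stack[1] = 2-1 = 1 → [2, 1, 1, 8, 7, 7]
j=2: stack[2] = 1-1 = 0 → [2, 1, 0, 8, 7, 7]
j=3: stack[3] = 0-8 = -8 → [2, 1, 0, -8, 7, 7]
j=4: stack[4] = (-8)-7 = -15 → [2, 1, 0, -8, -15, 7]
j=5: stack[5] = (-15)-7 = -22 → [2, 1, 0, -8, -15, -22]

[2, 1, 0, -8, -15, -22]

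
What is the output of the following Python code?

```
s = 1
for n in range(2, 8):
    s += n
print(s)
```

28

n=2: s = 1+2 = 3
n=3: s = 3+3 = 6
n=4: s = 6+4 = 10
n=5: s = 10+5 = 15
n=6: s = 15+6 = 21
n=7: s = 21+7 = 28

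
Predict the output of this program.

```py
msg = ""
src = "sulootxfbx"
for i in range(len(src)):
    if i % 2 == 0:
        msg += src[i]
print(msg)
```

sloxb

i=0: add 's' → 's'
i=1: skip
i=2: add 'l' → 'sl'
i=3: skip
i=4: add 'o' → 'slo'
i=5: skip
i=6: add 'x' → 'slox'
i=7: skip
i=8: add 'b' → 'sloxb'
i=9: skip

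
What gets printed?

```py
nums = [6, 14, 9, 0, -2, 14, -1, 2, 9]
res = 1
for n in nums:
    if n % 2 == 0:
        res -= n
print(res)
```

n=6: even, res = 1-6 = -5
n=14: even, res = (-5)-14 = -19
n=9: not even
n=0: even, res = (-19)-0 = -19
n=-2: even, res = (-19)-(-2) = -17
n=14: even, res = (-17)-14 = -31
n=-1: not even
n=2: even, res = (-31)-2 = -33
n=9: not even

-33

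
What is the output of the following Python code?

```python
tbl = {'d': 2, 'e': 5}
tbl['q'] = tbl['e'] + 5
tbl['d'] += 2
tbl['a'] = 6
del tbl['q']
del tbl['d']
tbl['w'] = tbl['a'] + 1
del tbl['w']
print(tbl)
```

{'e': 5, 'a': 6}

tbl['q'] = tbl['e']+5 = 10 → {'d': 2, 'e': 5, 'q': 10}
tbl['d'] = 2+2 = 4 → {'d': 4, 'e': 5, 'q': 10}
tbl['a'] = 6 → {'d': 4, 'e': 5, 'q': 10, 'a': 6}
del 'q' → {'d': 4, 'e': 5, 'a': 6}
del 'd' → {'e': 5, 'a': 6}
tbl['w'] = tbl['a']+1 = 7 → {'e': 5, 'a': 6, 'w': 7}
del 'w' → {'e': 5, 'a': 6}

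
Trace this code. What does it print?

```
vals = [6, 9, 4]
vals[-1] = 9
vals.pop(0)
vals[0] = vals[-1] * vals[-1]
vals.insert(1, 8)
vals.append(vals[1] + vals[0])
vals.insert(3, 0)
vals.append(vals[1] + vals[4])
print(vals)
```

vals[-1] = 9 → [6, 9, 9]
pop(0) removes 6 → [9, 9]
vals[0] = vals[-1]*vals[-1] = 9*9 = 81 → [81, 9]
insert 8 at 1 → [81, 8, 9]
append vals[1]+vals[0] = 8+81 = 89 → [81, 8, 9, 89]
insert 0 at 3 → [81, 8, 9, 0, 89]
append vals[1]+vals[4] = 8+89 = 97 → [81, 8, 9, 0, 89, 97]

[81, 8, 9, 0, 89, 97]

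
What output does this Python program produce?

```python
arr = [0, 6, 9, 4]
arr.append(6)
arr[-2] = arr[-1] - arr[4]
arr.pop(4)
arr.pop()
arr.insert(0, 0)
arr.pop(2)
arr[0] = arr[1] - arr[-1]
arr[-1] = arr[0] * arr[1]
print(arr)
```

[-9, 0, 0]

append 6 → [0, 6, 9, 4, 6]
arr[-2] = arr[-1]-arr[4] = 6-6 = 0 → [0, 6, 9, 0, 6]
pop(4) removes 6 → [0, 6, 9, 0]
pop() removes 0 → [0, 6, 9]
insert 0 at 0 → [0, 0, 6, 9]
pop(2) removes 6 → [0, 0, 9]
arr[0] = arr[1]-arr[-1] = 0-9 = -9 → [-9, 0, 9]
arr[-1] = arr[0]*arr[1] = (-9)*0 = 0 → [-9, 0, 0]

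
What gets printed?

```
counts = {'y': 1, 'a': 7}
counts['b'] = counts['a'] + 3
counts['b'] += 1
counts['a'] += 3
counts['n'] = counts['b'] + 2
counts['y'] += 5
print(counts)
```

counts['b'] = counts['a']+3 = 10 → {'y': 1, 'a': 7, 'b': 10}
counts['b'] = 10+1 = 11 → {'y': 1, 'a': 7, 'b': 11}
counts['a'] = 7+3 = 10 → {'y': 1, 'a': 10, 'b': 11}
counts['n'] = counts['b']+2 = 13 → {'y': 1, 'a': 10, 'b': 11, 'n': 13}
counts['y'] = 1+5 = 6 → {'y': 6, 'a': 10, 'b': 11, 'n': 13}

{'y': 6, 'a': 10, 'b': 11, 'n': 13}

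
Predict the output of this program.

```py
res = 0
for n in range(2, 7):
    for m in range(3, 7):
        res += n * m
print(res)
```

360

n=2,m=3: res = 0+6 = 6
n=2,m=4: res = 6+8 = 14
n=2,m=5: res = 14+10 = 24
n=2,m=6: res = 24+12 = 36
n=3,m=3: res = 36+9 = 45
n=3,m=4: res = 45+12 = 57
n=3,m=5: res = 57+15 = 72
n=3,m=6: res = 72+18 = 90
n=4,m=3: res = 90+12 = 102
n=4,m=4: res = 102+16 = 118
n=4,m=5: res = 118+20 = 138
n=4,m=6: res = 138+24 = 162
n=5,m=3: res = 162+15 = 177
n=5,m=4: res = 177+20 = 197
n=5,m=5: res = 197+25 = 222
n=5,m=6: res = 222+30 = 252
n=6,m=3: res = 252+18 = 270
n=6,m=4: res = 270+24 = 294
n=6,m=5: res = 294+30 = 324
n=6,m=6: res = 324+36 = 360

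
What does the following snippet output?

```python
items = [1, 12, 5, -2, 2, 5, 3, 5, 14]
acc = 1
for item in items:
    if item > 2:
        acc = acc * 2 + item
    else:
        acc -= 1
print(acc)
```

508

item=1: not >2, acc = 1-1 = 0
item=12: >2, acc = 0*2+12 = 12
item=5: >2, acc = 12*2+5 = 29
item=-2: not >2, acc = 29-1 = 28
item=2: not >2, acc = 28-1 = 27
item=5: >2, acc = 27*2+5 = 59
item=3: >2, acc = 59*2+3 = 121
item=5: >2, acc = 121*2+5 = 247
item=14: >2, acc = 247*2+14 = 508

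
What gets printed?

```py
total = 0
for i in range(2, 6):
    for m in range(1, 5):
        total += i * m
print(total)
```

i=2,m=1: total = 0+2 = 2
i=2,m=2: total = 2+4 = 6
i=2,m=3: total = 6+6 = 12
i=2,m=4: total = 12+8 = 20
i=3,m=1: total = 20+3 = 23
i=3,m=2: total = 23+6 = 29
i=3,m=3: total = 29+9 = 38
i=3,m=4: total = 38+12 = 50
i=4,m=1: total = 50+4 = 54
i=4,m=2: total = 54+8 = 62
i=4,m=3: total = 62+12 = 74
i=4,m=4: total = 74+16 = 90
i=5,m=1: total = 90+5 = 95
i=5,m=2: total = 95+10 = 105
i=5,m=3: total = 105+15 = 120
i=5,m=4: total = 120+20 = 140

140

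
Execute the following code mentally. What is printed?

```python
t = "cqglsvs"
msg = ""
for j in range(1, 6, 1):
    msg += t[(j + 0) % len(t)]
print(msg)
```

qglsv

j=1: add t[1]='q' → 'q'
j=2: add t[2]='g' → 'qg'
j=3: add t[3]='l' → 'qgl'
j=4: add t[4]='s' → 'qgls'
j=5: add t[5]='v' → 'qglsv'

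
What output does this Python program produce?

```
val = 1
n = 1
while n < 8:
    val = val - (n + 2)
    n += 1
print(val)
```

n=1: val = 1-3 = -2
n=2: val = (-2)-4 = -6
n=3: val = (-6)-5 = -11
n=4: val = (-11)-6 = -17
n=5: val = (-17)-7 = -24
n=6: val = (-24)-8 = -32
n=7: val = (-32)-9 = -41

-41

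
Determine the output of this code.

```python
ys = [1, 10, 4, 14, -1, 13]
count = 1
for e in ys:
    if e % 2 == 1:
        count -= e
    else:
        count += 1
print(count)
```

e=1: odd, count = 1-1 = 0
e=10: not odd, count = 0+1 = 1
e=4: not odd, count = 1+1 = 2
e=14: not odd, count = 2+1 = 3
e=-1: odd, count = 3-(-1) = 4
e=13: odd, count = 4-13 = -9

-9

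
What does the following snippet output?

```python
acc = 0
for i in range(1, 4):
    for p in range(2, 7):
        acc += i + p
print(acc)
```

90

i=1,p=2: acc = 0+3 = 3
i=1,p=3: acc = 3+4 = 7
i=1,p=4: acc = 7+5 = 12
i=1,p=5: acc = 12+6 = 18
i=1,p=6: acc = 18+7 = 25
i=2,p=2: acc = 25+4 = 29
i=2,p=3: acc = 29+5 = 34
i=2,p=4: acc = 34+6 = 40
i=2,p=5: acc = 40+7 = 47
i=2,p=6: acc = 47+8 = 55
i=3,p=2: acc = 55+5 = 60
i=3,p=3: acc = 60+6 = 66
i=3,p=4: acc = 66+7 = 73
i=3,p=5: acc = 73+8 = 81
i=3,p=6: acc = 81+9 = 90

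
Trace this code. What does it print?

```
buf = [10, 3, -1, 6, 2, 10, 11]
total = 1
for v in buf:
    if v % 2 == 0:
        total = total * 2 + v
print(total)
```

v=10: even, total = 1*2+10 = 12
v=3: not even
v=-1: not even
v=6: even, total = 12*2+6 = 30
v=2: even, total = 30*2+2 = 62
v=10: even, total = 62*2+10 = 134
v=11: not even

134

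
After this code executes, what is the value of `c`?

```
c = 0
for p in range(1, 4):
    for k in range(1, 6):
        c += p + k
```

p=1,k=1: c = 0+2 = 2
p=1,k=2: c = 2+3 = 5
p=1,k=3: c = 5+4 = 9
p=1,k=4: c = 9+5 = 14
p=1,k=5: c = 14+6 = 20
p=2,k=1: c = 20+3 = 23
p=2,k=2: c = 23+4 = 27
p=2,k=3: c = 27+5 = 32
p=2,k=4: c = 32+6 = 38
p=2,k=5: c = 38+7 = 45
p=3,k=1: c = 45+4 = 49
p=3,k=2: c = 49+5 = 54
p=3,k=3: c = 54+6 = 60
p=3,k=4: c = 60+7 = 67
p=3,k=5: c = 67+8 = 75

75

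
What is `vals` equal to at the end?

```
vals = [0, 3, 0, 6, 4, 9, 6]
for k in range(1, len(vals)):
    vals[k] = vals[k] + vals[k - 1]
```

[0, 3, 3, 9, 13, 22, 28]

k=1: vals[1] = 3+0 = 3 → [0, 3, 0, 6, 4, 9, 6]
k=2: vals[2] = 0+3 = 3 → [0, 3, 3, 6, 4, 9, 6]
k=3: vals[3] = 6+3 = 9 → [0, 3, 3, 9, 4, 9, 6]
k=4: vals[4] = 4+9 = 13 → [0, 3, 3, 9, 13, 9, 6]
k=5: vals[5] = 9+13 = 22 → [0, 3, 3, 9, 13, 22, 6]
k=6: vals[6] = 6+22 = 28 → [0, 3, 3, 9, 13, 22, 28]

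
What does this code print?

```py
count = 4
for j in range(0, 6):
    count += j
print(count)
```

j=0: count = 4+0 = 4
j=1: count = 4+1 = 5
j=2: count = 5+2 = 7
j=3: count = 7+3 = 10
j=4: count = 10+4 = 14
j=5: count = 14+5 = 19

19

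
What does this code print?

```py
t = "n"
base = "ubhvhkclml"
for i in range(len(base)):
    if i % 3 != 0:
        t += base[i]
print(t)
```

i=0: skip
i=1: add 'b' → 'nb'
i=2: add 'h' → 'nbh'
i=3: skip
i=4: add 'h' → 'nbhh'
i=5: add 'k' → 'nbhhk'
i=6: skip
i=7: add 'l' → 'nbhhkl'
i=8: add 'm' → 'nbhhklm'
i=9: skip

nbhhklm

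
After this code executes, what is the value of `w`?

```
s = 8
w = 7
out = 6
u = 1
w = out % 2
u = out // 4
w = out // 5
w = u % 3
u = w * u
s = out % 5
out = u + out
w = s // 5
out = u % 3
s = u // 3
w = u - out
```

w = 6%2 = 0
u = 6//4 = 1
w = 6//5 = 1
w = 1%3 = 1
u = 1*1 = 1
s = 6%5 = 1
out = 1+6 = 7
w = 1//5 = 0
out = 1%3 = 1
s = 1//3 = 0
w = 1-1 = 0

0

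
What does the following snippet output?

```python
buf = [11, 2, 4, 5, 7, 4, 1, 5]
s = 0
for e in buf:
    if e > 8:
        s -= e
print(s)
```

e=11: >8, s = 0-11 = -11
e=2: not >8
e=4: not >8
e=5: not >8
e=7: not >8
e=4: not >8
e=1: not >8
e=5: not >8

-11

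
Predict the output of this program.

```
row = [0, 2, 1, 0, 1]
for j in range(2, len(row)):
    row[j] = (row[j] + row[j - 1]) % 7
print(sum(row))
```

12

j=2: row[2] = (1+2)%7 = 3 → [0, 2, 3, 0, 1]
j=3: row[3] = (0+3)%7 = 3 → [0, 2, 3, 3, 1]
j=4: row[4] = (1+3)%7 = 4 → [0, 2, 3, 3, 4]
sum = 12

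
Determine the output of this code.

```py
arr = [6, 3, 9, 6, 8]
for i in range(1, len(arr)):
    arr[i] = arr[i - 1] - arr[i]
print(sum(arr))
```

i=1: arr[1] = 6-3 = 3 → [6, 3, 9, 6, 8]
i=2: arr[2] = 3-9 = -6 → [6, 3, -6, 6, 8]
i=3: arr[3] = (-6)-6 = -12 → [6, 3, -6, -12, 8]
i=4: arr[4] = (-12)-8 = -20 → [6, 3, -6, -12, -20]
sum = -29

-29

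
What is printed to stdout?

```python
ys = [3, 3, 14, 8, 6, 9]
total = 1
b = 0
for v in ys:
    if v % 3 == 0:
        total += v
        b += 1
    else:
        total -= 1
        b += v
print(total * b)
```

520

v=3: %3==0, total = 1+3 = 4; b=1
v=3: %3==0, total = 4+3 = 7; b=2
v=14: not %3==0, total = 7-1 = 6; b=16
v=8: not %3==0, total = 6-1 = 5; b=24
v=6: %3==0, total = 5+6 = 11; b=25
v=9: %3==0, total = 11+9 = 20; b=26
total*b = 20*26 = 520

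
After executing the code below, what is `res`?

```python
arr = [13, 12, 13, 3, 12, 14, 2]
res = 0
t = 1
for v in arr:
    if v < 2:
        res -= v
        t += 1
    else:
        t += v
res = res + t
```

70

v=13: not <2; t=14
v=12: not <2; t=26
v=13: not <2; t=39
v=3: not <2; t=42
v=12: not <2; t=54
v=14: not <2; t=68
v=2: not <2; t=70
res+t = 0+70 = 70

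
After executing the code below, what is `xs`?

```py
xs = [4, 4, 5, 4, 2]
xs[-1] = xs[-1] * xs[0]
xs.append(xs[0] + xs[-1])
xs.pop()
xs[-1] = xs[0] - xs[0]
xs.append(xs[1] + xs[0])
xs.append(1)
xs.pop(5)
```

xs[-1] = xs[-1]*xs[0] = 2*4 = 8 → [4, 4, 5, 4, 8]
append xs[0]+xs[-1] = 4+8 = 12 → [4, 4, 5, 4, 8, 12]
pop() removes 12 → [4, 4, 5, 4, 8]
xs[-1] = xs[0]-xs[0] = 4-4 = 0 → [4, 4, 5, 4, 0]
append xs[1]+xs[0] = 4+4 = 8 → [4, 4, 5, 4, 0, 8]
append 1 → [4, 4, 5, 4, 0, 8, 1]
pop(5) removes 8 → [4, 4, 5, 4, 0, 1]

[4, 4, 5, 4, 0, 1]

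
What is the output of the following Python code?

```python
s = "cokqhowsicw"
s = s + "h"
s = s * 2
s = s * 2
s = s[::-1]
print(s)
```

hwciswohqkochwciswohqkochwciswohqkochwciswohqkoc

+ 'h' → 'cokqhowsicwh'
repeat ×2 → 'cokqhowsicwhcokqhowsicwh'
repeat ×2 → 'cokqhowsicwhcokqhowsicwhcokqhowsicwhcokqhowsicwh'
reverse → 'hwciswohqkochwciswohqkochwciswohqkochwciswohqkoc'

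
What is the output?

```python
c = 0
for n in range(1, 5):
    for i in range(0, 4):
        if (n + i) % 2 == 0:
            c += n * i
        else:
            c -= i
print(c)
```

16

n=1,i=0: odd sum, c = 0-0 = 0
n=1,i=1: even sum, c = 0+1 = 1
n=1,i=2: odd sum, c = 1-2 = -1
n=1,i=3: even sum, c = (-1)+3 = 2
n=2,i=0: even sum, c = 2+0 = 2
n=2,i=1: odd sum, c = 2-1 = 1
n=2,i=2: even sum, c = 1+4 = 5
n=2,i=3: odd sum, c = 5-3 = 2
n=3,i=0: odd sum, c = 2-0 = 2
n=3,i=1: even sum, c = 2+3 = 5
n=3,i=2: odd sum, c = 5-2 = 3
n=3,i=3: even sum, c = 3+9 = 12
n=4,i=0: even sum, c = 12+0 = 12
n=4,i=1: odd sum, c = 12-1 = 11
n=4,i=2: even sum, c = 11+8 = 19
n=4,i=3: odd sum, c = 19-3 = 16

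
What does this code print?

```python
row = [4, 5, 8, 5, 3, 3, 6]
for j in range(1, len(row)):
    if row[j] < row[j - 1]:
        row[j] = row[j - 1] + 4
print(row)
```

[4, 5, 8, 12, 16, 20, 24]

j=1: 5>=4, unchanged → [4, 5, 8, 5, 3, 3, 6]
j=2: 8>=5, unchanged → [4, 5, 8, 5, 3, 3, 6]
j=3: 5<8, row[3] = 8+4 = 12 → [4, 5, 8, 12, 3, 3, 6]
j=4: 3<12, row[4] = 12+4 = 16 → [4, 5, 8, 12, 16, 3, 6]
j=5: 3<16, row[5] = 16+4 = 20 → [4, 5, 8, 12, 16, 20, 6]
j=6: 6<20, row[6] = 20+4 = 24 → [4, 5, 8, 12, 16, 20, 24]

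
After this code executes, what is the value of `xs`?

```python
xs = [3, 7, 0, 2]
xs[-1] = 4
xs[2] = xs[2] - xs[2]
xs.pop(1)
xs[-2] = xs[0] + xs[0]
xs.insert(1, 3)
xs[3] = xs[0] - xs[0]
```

[3, 3, 6, 0]

xs[-1] = 4 → [3, 7, 0, 4]
xs[2] = xs[2]-xs[2] = 0-0 = 0 → [3, 7, 0, 4]
pop(1) removes 7 → [3, 0, 4]
xs[-2] = xs[0]+xs[0] = 3+3 = 6 → [3, 6, 4]
insert 3 at 1 → [3, 3, 6, 4]
xs[3] = xs[0]-xs[0] = 3-3 = 0 → [3, 3, 6, 0]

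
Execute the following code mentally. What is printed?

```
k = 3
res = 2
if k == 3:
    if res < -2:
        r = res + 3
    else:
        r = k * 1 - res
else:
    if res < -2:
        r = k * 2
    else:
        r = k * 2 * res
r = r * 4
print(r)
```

k=3, res=2
k == 3 is True; res < -2 is False
→ r = k * 1 - res = 1
r = 1*4 = 4

4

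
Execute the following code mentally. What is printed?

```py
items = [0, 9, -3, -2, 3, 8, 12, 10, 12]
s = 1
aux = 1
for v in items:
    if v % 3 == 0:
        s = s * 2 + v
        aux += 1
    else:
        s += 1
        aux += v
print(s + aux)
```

269

v=0: %3==0, s = 1*2+0 = 2; aux=2
v=9: %3==0, s = 2*2+9 = 13; aux=3
v=-3: %3==0, s = 13*2+(-3) = 23; aux=4
v=-2: not %3==0, s = 23+1 = 24; aux=2
v=3: %3==0, s = 24*2+3 = 51; aux=3
v=8: not %3==0, s = 51+1 = 52; aux=11
v=12: %3==0, s = 52*2+12 = 116; aux=12
v=10: not %3==0, s = 116+1 = 117; aux=22
v=12: %3==0, s = 117*2+12 = 246; aux=23
s+aux = 246+23 = 269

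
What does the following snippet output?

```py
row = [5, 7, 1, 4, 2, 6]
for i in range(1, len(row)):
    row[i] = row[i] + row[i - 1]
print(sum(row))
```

91

i=1: row[1] = 7+5 = 12 → [5, 12, 1, 4, 2, 6]
i=2: row[2] = 1+12 = 13 → [5, 12, 13, 4, 2, 6]
i=3: row[3] = 4+13 = 17 → [5, 12, 13, 17, 2, 6]
i=4: row[4] = 2+17 = 19 → [5, 12, 13, 17, 19, 6]
i=5: row[5] = 6+19 = 25 → [5, 12, 13, 17, 19, 25]
sum = 91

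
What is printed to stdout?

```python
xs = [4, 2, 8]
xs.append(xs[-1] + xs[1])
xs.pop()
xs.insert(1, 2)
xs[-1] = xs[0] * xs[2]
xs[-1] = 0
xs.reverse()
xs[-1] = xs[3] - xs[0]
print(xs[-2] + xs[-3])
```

append xs[-1]+xs[1] = 8+2 = 10 → [4, 2, 8, 10]
pop() removes 10 → [4, 2, 8]
insert 2 at 1 → [4, 2, 2, 8]
xs[-1] = xs[0]*xs[2] = 4*2 = 8 → [4, 2, 2, 8]
xs[-1] = 0 → [4, 2, 2, 0]
reverse → [0, 2, 2, 4]
xs[-1] = xs[3]-xs[0] = 4-0 = 4 → [0, 2, 2, 4]
xs[-2]+xs[-3] = 2+2 = 4

4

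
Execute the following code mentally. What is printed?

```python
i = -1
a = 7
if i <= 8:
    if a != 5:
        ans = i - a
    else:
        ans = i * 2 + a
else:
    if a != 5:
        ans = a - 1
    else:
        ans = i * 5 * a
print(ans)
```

i=-1, a=7
i <= 8 is True; a != 5 is True
→ ans = i - a = -8

-8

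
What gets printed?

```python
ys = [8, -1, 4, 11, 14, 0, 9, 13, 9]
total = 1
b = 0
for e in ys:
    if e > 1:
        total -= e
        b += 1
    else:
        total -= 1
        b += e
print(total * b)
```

-414

e=8: >1, total = 1-8 = -7; b=1
e=-1: not >1, total = (-7)-1 = -8; b=0
e=4: >1, total = (-8)-4 = -12; b=1
e=11: >1, total = (-12)-11 = -23; b=2
e=14: >1, total = (-23)-14 = -37; b=3
e=0: not >1, total = (-37)-1 = -38; b=3
e=9: >1, total = (-38)-9 = -47; b=4
e=13: >1, total = (-47)-13 = -60; b=5
e=9: >1, total = (-60)-9 = -69; b=6
total*b = (-69)*6 = -414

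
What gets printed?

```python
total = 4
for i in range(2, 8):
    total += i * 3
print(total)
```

i=2: total = 4+2*3 = 10
i=3: total = 10+3*3 = 19
i=4: total = 19+4*3 = 31
i=5: total = 31+5*3 = 46
i=6: total = 46+6*3 = 64
i=7: total = 64+7*3 = 85

85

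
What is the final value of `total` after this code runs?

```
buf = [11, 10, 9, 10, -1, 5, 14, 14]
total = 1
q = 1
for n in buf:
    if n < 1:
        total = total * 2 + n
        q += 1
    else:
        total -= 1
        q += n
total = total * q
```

-750

n=11: not <1, total = 1-1 = 0; q=12
n=10: not <1, total = 0-1 = -1; q=22
n=9: not <1, total = (-1)-1 = -2; q=31
n=10: not <1, total = (-2)-1 = -3; q=41
n=-1: <1, total = (-3)*2+(-1) = -7; q=42
n=5: not <1, total = (-7)-1 = -8; q=47
n=14: not <1, total = (-8)-1 = -9; q=61
n=14: not <1, total = (-9)-1 = -10; q=75
total*q = (-10)*75 = -750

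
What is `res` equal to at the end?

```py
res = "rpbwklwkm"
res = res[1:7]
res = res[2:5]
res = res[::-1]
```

slice [1:7] → 'pbwklw'
slice [2:5] → 'wkl'
reverse → 'lkw'

'lkw'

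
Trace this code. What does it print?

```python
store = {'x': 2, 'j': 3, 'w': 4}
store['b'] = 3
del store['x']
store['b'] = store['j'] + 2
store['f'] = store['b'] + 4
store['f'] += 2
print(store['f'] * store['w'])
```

44

store['b'] = 3 → {'x': 2, 'j': 3, 'w': 4, 'b': 3}
del 'x' → {'j': 3, 'w': 4, 'b': 3}
store['b'] = store['j']+2 = 5 → {'j': 3, 'w': 4, 'b': 5}
store['f'] = store['b']+4 = 9 → {'j': 3, 'w': 4, 'b': 5, 'f': 9}
store['f'] = 9+2 = 11 → {'j': 3, 'w': 4, 'b': 5, 'f': 11}
store['f']*store['w'] = 11*4 = 44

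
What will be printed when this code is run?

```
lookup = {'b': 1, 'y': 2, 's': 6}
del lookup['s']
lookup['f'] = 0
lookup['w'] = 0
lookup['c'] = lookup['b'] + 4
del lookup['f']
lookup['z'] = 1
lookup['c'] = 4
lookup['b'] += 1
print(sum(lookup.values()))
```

del 's' → {'b': 1, 'y': 2}
lookup['f'] = 0 → {'b': 1, 'y': 2, 'f': 0}
lookup['w'] = 0 → {'b': 1, 'y': 2, 'f': 0, 'w': 0}
lookup['c'] = lookup['b']+4 = 5 → {'b': 1, 'y': 2, 'f': 0, 'w': 0, 'c': 5}
del 'f' → {'b': 1, 'y': 2, 'w': 0, 'c': 5}
lookup['z'] = 1 → {'b': 1, 'y': 2, 'w': 0, 'c': 5, 'z': 1}
lookup['c'] = 4 → {'b': 1, 'y': 2, 'w': 0, 'c': 4, 'z': 1}
lookup['b'] = 1+1 = 2 → {'b': 2, 'y': 2, 'w': 0, 'c': 4, 'z': 1}
sum of values = 9

9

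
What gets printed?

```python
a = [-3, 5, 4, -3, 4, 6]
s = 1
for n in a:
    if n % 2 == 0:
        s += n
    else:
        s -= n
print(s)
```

16

n=-3: not even, s = 1-(-3) = 4
n=5: not even, s = 4-5 = -1
n=4: even, s = (-1)+4 = 3
n=-3: not even, s = 3-(-3) = 6
n=4: even, s = 6+4 = 10
n=6: even, s = 10+6 = 16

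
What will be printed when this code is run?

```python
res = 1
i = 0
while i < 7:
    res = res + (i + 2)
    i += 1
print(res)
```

i=0: res = 1+2 = 3
i=1: res = 3+3 = 6
i=2: res = 6+4 = 10
i=3: res = 10+5 = 15
i=4: res = 15+6 = 21
i=5: res = 21+7 = 28
i=6: res = 28+8 = 36

36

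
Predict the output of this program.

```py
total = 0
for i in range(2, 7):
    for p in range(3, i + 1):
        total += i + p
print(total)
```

i=3,p=3: total = 0+6 = 6
i=4,p=3: total = 6+7 = 13
i=4,p=4: total = 13+8 = 21
i=5,p=3: total = 21+8 = 29
i=5,p=4: total = 29+9 = 38
i=5,p=5: total = 38+10 = 48
i=6,p=3: total = 48+9 = 57
i=6,p=4: total = 57+10 = 67
i=6,p=5: total = 67+11 = 78
i=6,p=6: total = 78+12 = 90

90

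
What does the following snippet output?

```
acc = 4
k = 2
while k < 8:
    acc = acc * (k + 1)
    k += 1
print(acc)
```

k=2: acc = 4*3 = 12
k=3: acc = 12*4 = 48
k=4: acc = 48*5 = 240
k=5: acc = 240*6 = 1440
k=6: acc = 1440*7 = 10080
k=7: acc = 10080*8 = 80640

80640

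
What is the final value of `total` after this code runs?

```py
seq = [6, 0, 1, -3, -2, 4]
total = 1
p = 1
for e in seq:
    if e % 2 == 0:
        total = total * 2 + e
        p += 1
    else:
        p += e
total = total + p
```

67

e=6: even, total = 1*2+6 = 8; p=2
e=0: even, total = 8*2+0 = 16; p=3
e=1: not even; p=4
e=-3: not even; p=1
e=-2: even, total = 16*2+(-2) = 30; p=2
e=4: even, total = 30*2+4 = 64; p=3
total+p = 64+3 = 67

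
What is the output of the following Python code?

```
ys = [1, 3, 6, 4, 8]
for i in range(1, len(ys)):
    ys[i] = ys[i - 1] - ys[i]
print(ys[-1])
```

i=1: ys[1] = 1-3 = -2 → [1, -2, 6, 4, 8]
i=2: ys[2] = (-2)-6 = -8 → [1, -2, -8, 4, 8]
i=3: ys[3] = (-8)-4 = -12 → [1, -2, -8, -12, 8]
i=4: ys[4] = (-12)-8 = -20 → [1, -2, -8, -12, -20]

-20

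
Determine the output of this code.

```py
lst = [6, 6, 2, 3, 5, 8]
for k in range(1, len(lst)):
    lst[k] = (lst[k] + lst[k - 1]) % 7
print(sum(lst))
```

k=1: lst[1] = (6+6)%7 = 5 → [6, 5, 2, 3, 5, 8]
k=2: lst[2] = (2+5)%7 = 0 → [6, 5, 0, 3, 5, 8]
k=3: lst[3] = (3+0)%7 = 3 → [6, 5, 0, 3, 5, 8]
k=4: lst[4] = (5+3)%7 = 1 → [6, 5, 0, 3, 1, 8]
k=5: lst[5] = (8+1)%7 = 2 → [6, 5, 0, 3, 1, 2]
sum = 17

17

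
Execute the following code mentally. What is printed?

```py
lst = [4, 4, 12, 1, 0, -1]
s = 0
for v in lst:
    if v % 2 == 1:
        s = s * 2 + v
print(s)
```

v=4: not odd
v=4: not odd
v=12: not odd
v=1: odd, s = 0*2+1 = 1
v=0: not odd
v=-1: odd, s = 1*2+(-1) = 1

1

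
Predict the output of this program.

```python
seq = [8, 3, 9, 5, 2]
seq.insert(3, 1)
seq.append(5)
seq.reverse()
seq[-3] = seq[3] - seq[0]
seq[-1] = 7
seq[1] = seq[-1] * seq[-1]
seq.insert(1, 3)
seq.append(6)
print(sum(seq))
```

insert 1 at 3 → [8, 3, 9, 1, 5, 2]
append 5 → [8, 3, 9, 1, 5, 2, 5]
reverse → [5, 2, 5, 1, 9, 3, 8]
seq[-3] = seq[3]-seq[0] = 1-5 = -4 → [5, 2, 5, 1, -4, 3, 8]
seq[-1] = 7 → [5, 2, 5, 1, -4, 3, 7]
seq[1] = seq[-1]*seq[-1] = 7*7 = 49 → [5, 49, 5, 1, -4, 3, 7]
insert 3 at 1 → [5, 3, 49, 5, 1, -4, 3, 7]
append 6 → [5, 3, 49, 5, 1, -4, 3, 7, 6]
sum = 75

75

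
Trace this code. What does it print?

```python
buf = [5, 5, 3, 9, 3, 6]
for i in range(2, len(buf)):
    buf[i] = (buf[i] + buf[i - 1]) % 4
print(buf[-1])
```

i=2: buf[2] = (3+5)%4 = 0 → [5, 5, 0, 9, 3, 6]
i=3: buf[3] = (9+0)%4 = 1 → [5, 5, 0, 1, 3, 6]
i=4: buf[4] = (3+1)%4 = 0 → [5, 5, 0, 1, 0, 6]
i=5: buf[5] = (6+0)%4 = 2 → [5, 5, 0, 1, 0, 2]

2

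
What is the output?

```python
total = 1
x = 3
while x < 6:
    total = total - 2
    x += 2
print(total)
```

-3

x=3: total = 1-2 = -1
x=5: total = (-1)-2 = -3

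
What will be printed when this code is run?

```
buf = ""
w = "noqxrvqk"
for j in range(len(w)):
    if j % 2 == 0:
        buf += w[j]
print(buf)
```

j=0: add 'n' → 'n'
j=1: skip
j=2: add 'q' → 'nq'
j=3: skip
j=4: add 'r' → 'nqr'
j=5: skip
j=6: add 'q' → 'nqrq'
j=7: skip

nqrq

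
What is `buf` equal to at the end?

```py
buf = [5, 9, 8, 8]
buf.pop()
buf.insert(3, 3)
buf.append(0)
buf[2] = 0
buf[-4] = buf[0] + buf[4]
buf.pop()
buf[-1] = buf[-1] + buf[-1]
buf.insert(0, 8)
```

[8, 5, 5, 0, 6]

pop() removes 8 → [5, 9, 8]
insert 3 at 3 → [5, 9, 8, 3]
append 0 → [5, 9, 8, 3, 0]
buf[2] = 0 → [5, 9, 0, 3, 0]
buf[-4] = buf[0]+buf[4] = 5+0 = 5 → [5, 5, 0, 3, 0]
pop() removes 0 → [5, 5, 0, 3]
buf[-1] = buf[-1]+buf[-1] = 3+3 = 6 → [5, 5, 0, 6]
insert 8 at 0 → [8, 5, 5, 0, 6]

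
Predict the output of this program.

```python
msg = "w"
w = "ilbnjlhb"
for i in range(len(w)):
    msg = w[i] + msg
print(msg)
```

i=0: prepend 'i' → 'iw'
i=1: prepend 'l' → 'liw'
i=2: prepend 'b' → 'bliw'
i=3: prepend 'n' → 'nbliw'
i=4: prepend 'j' → 'jnbliw'
i=5: prepend 'l' → 'ljnbliw'
i=6: prepend 'h' → 'hljnbliw'
i=7: prepend 'b' → 'bhljnbliw'

bhljnbliw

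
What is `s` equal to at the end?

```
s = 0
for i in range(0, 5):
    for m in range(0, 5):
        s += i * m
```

i=0,m=0: s = 0+0 = 0
i=0,m=1: s = 0+0 = 0
i=0,m=2: s = 0+0 = 0
i=0,m=3: s = 0+0 = 0
i=0,m=4: s = 0+0 = 0
i=1,m=0: s = 0+0 = 0
i=1,m=1: s = 0+1 = 1
i=1,m=2: s = 1+2 = 3
i=1,m=3: s = 3+3 = 6
i=1,m=4: s = 6+4 = 10
i=2,m=0: s = 10+0 = 10
i=2,m=1: s = 10+2 = 12
i=2,m=2: s = 12+4 = 16
i=2,m=3: s = 16+6 = 22
i=2,m=4: s = 22+8 = 30
i=3,m=0: s = 30+0 = 30
i=3,m=1: s = 30+3 = 33
i=3,m=2: s = 33+6 = 39
i=3,m=3: s = 39+9 = 48
i=3,m=4: s = 48+12 = 60
i=4,m=0: s = 60+0 = 60
i=4,m=1: s = 60+4 = 64
i=4,m=2: s = 64+8 = 72
i=4,m=3: s = 72+12 = 84
i=4,m=4: s = 84+16 = 100

100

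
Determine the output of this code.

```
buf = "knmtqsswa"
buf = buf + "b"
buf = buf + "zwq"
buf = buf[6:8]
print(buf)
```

sw

+ 'b' → 'knmtqsswab'
+ 'zwq' → 'knmtqsswabzwq'
slice [6:8] → 'sw'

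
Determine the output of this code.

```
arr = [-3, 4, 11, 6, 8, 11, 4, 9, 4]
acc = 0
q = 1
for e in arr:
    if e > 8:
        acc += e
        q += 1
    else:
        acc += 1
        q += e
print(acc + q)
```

64

e=-3: not >8, acc = 0+1 = 1; q=-2
e=4: not >8, acc = 1+1 = 2; q=2
e=11: >8, acc = 2+11 = 13; q=3
e=6: not >8, acc = 13+1 = 14; q=9
e=8: not >8, acc = 14+1 = 15; q=17
e=11: >8, acc = 15+11 = 26; q=18
e=4: not >8, acc = 26+1 = 27; q=22
e=9: >8, acc = 27+9 = 36; q=23
e=4: not >8, acc = 36+1 = 37; q=27
acc+q = 37+27 = 64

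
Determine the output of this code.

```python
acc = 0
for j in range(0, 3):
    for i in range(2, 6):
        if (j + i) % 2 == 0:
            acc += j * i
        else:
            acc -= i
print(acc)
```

j=0,i=2: even sum, acc = 0+0 = 0
j=0,i=3: odd sum, acc = 0-3 = -3
j=0,i=4: even sum, acc = (-3)+0 = -3
j=0,i=5: odd sum, acc = (-3)-5 = -8
j=1,i=2: odd sum, acc = (-8)-2 = -10
j=1,i=3: even sum, acc = (-10)+3 = -7
j=1,i=4: odd sum, acc = (-7)-4 = -11
j=1,i=5: even sum, acc = (-11)+5 = -6
j=2,i=2: even sum, acc = (-6)+4 = -2
j=2,i=3: odd sum, acc = (-2)-3 = -5
j=2,i=4: even sum, acc = (-5)+8 = 3
j=2,i=5: odd sum, acc = 3-5 = -2

-2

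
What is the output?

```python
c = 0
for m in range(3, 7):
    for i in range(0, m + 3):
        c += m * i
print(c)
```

m=3,i=0: c = 0+0 = 0
m=3,i=1: c = 0+3 = 3
m=3,i=2: c = 3+6 = 9
m=3,i=3: c = 9+9 = 18
m=3,i=4: c = 18+12 = 30
m=3,i=5: c = 30+15 = 45
m=4,i=0: c = 45+0 = 45
m=4,i=1: c = 45+4 = 49
m=4,i=2: c = 49+8 = 57
m=4,i=3: c = 57+12 = 69
m=4,i=4: c = 69+16 = 85
m=4,i=5: c = 85+20 = 105
m=4,i=6: c = 105+24 = 129
m=5,i=0: c = 129+0 = 129
m=5,i=1: c = 129+5 = 134
m=5,i=2: c = 134+10 = 144
m=5,i=3: c = 144+15 = 159
m=5,i=4: c = 159+20 = 179
m=5,i=5: c = 179+25 = 204
m=5,i=6: c = 204+30 = 234
m=5,i=7: c = 234+35 = 269
m=6,i=0: c = 269+0 = 269
m=6,i=1: c = 269+6 = 275
m=6,i=2: c = 275+12 = 287
m=6,i=3: c = 287+18 = 305
m=6,i=4: c = 305+24 = 329
m=6,i=5: c = 329+30 = 359
m=6,i=6: c = 359+36 = 395
m=6,i=7: c = 395+42 = 437
m=6,i=8: c = 437+48 = 485

485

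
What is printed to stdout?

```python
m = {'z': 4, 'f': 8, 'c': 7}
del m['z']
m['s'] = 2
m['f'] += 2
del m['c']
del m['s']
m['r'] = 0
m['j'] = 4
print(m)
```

del 'z' → {'f': 8, 'c': 7}
m['s'] = 2 → {'f': 8, 'c': 7, 's': 2}
m['f'] = 8+2 = 10 → {'f': 10, 'c': 7, 's': 2}
del 'c' → {'f': 10, 's': 2}
del 's' → {'f': 10}
m['r'] = 0 → {'f': 10, 'r': 0}
m['j'] = 4 → {'f': 10, 'r': 0, 'j': 4}

{'f': 10, 'r': 0, 'j': 4}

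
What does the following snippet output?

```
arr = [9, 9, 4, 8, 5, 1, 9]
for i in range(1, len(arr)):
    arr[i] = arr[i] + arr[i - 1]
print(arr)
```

[9, 18, 22, 30, 35, 36, 45]

i=1: arr[1] = 9+9 = 18 → [9, 18, 4, 8, 5, 1, 9]
i=2: arr[2] = 4+18 = 22 → [9, 18, 22, 8, 5, 1, 9]
i=3: arr[3] = 8+22 = 30 → [9, 18, 22, 30, 5, 1, 9]
i=4: arr[4] = 5+30 = 35 → [9, 18, 22, 30, 35, 1, 9]
i=5: arr[5] = 1+35 = 36 → [9, 18, 22, 30, 35, 36, 9]
i=6: arr[6] = 9+36 = 45 → [9, 18, 22, 30, 35, 36, 45]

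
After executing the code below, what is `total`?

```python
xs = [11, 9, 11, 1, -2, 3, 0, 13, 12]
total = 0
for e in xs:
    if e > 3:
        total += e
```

56

e=11: >3, total = 0+11 = 11
e=9: >3, total = 11+9 = 20
e=11: >3, total = 20+11 = 31
e=1: not >3
e=-2: not >3
e=3: not >3
e=0: not >3
e=13: >3, total = 31+13 = 44
e=12: >3, total = 44+12 = 56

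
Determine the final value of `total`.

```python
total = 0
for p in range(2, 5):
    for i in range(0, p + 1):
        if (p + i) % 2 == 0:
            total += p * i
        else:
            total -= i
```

33

p=2,i=0: even sum, total = 0+0 = 0
p=2,i=1: odd sum, total = 0-1 = -1
p=2,i=2: even sum, total = (-1)+4 = 3
p=3,i=0: odd sum, total = 3-0 = 3
p=3,i=1: even sum, total = 3+3 = 6
p=3,i=2: odd sum, total = 6-2 = 4
p=3,i=3: even sum, total = 4+9 = 13
p=4,i=0: even sum, total = 13+0 = 13
p=4,i=1: odd sum, total = 13-1 = 12
p=4,i=2: even sum, total = 12+8 = 20
p=4,i=3: odd sum, total = 20-3 = 17
p=4,i=4: even sum, total = 17+16 = 33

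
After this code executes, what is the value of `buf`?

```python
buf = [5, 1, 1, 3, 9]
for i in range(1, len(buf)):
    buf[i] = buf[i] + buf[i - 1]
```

i=1: buf[1] = 1+5 = 6 → [5, 6, 1, 3, 9]
i=2: buf[2] = 1+6 = 7 → [5, 6, 7, 3, 9]
i=3: buf[3] = 3+7 = 10 → [5, 6, 7, 10, 9]
i=4: buf[4] = 9+10 = 19 → [5, 6, 7, 10, 19]

[5, 6, 7, 10, 19]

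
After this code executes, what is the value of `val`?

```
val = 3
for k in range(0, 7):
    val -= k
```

-18

k=0: val = 3-0 = 3
k=1: val = 3-1 = 2
k=2: val = 2-2 = 0
k=3: val = 0-3 = -3
k=4: val = (-3)-4 = -7
k=5: val = (-7)-5 = -12
k=6: val = (-12)-6 = -18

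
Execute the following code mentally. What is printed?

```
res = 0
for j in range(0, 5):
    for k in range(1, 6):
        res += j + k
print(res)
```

125

j=0,k=1: res = 0+1 = 1
j=0,k=2: res = 1+2 = 3
j=0,k=3: res = 3+3 = 6
j=0,k=4: res = 6+4 = 10
j=0,k=5: res = 10+5 = 15
j=1,k=1: res = 15+2 = 17
j=1,k=2: res = 17+3 = 20
j=1,k=3: res = 20+4 = 24
j=1,k=4: res = 24+5 = 29
j=1,k=5: res = 29+6 = 35
j=2,k=1: res = 35+3 = 38
j=2,k=2: res = 38+4 = 42
j=2,k=3: res = 42+5 = 47
j=2,k=4: res = 47+6 = 53
j=2,k=5: res = 53+7 = 60
j=3,k=1: res = 60+4 = 64
j=3,k=2: res = 64+5 = 69
j=3,k=3: res = 69+6 = 75
j=3,k=4: res = 75+7 = 82
j=3,k=5: res = 82+8 = 90
j=4,k=1: res = 90+5 = 95
j=4,k=2: res = 95+6 = 101
j=4,k=3: res = 101+7 = 108
j=4,k=4: res = 108+8 = 116
j=4,k=5: res = 116+9 = 125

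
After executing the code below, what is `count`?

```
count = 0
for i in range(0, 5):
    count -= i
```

-10

i=0: count = 0-0 = 0
i=1: count = 0-1 = -1
i=2: count = (-1)-2 = -3
i=3: count = (-3)-3 = -6
i=4: count = (-6)-4 = -10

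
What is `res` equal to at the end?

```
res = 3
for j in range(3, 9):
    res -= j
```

-30

j=3: res = 3-3 = 0
j=4: res = 0-4 = -4
j=5: res = (-4)-5 = -9
j=6: res = (-9)-6 = -15
j=7: res = (-15)-7 = -22
j=8: res = (-22)-8 = -30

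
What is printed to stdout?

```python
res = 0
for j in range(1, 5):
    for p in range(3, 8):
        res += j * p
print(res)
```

250

j=1,p=3: res = 0+3 = 3
j=1,p=4: res = 3+4 = 7
j=1,p=5: res = 7+5 = 12
j=1,p=6: res = 12+6 = 18
j=1,p=7: res = 18+7 = 25
j=2,p=3: res = 25+6 = 31
j=2,p=4: res = 31+8 = 39
j=2,p=5: res = 39+10 = 49
j=2,p=6: res = 49+12 = 61
j=2,p=7: res = 61+14 = 75
j=3,p=3: res = 75+9 = 84
j=3,p=4: res = 84+12 = 96
j=3,p=5: res = 96+15 = 111
j=3,p=6: res = 111+18 = 129
j=3,p=7: res = 129+21 = 150
j=4,p=3: res = 150+12 = 162
j=4,p=4: res = 162+16 = 178
j=4,p=5: res = 178+20 = 198
j=4,p=6: res = 198+24 = 222
j=4,p=7: res = 222+28 = 250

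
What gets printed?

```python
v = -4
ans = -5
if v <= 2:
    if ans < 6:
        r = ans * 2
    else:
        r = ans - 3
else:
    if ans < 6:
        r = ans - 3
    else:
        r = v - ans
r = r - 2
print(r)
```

-12

v=-4, ans=-5
v <= 2 is True; ans < 6 is True
→ r = ans * 2 = -10
r = (-10)-2 = -12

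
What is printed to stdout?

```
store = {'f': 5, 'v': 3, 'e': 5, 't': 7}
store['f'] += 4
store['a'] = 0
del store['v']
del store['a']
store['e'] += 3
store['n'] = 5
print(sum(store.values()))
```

store['f'] = 5+4 = 9 → {'f': 9, 'v': 3, 'e': 5, 't': 7}
store['a'] = 0 → {'f': 9, 'v': 3, 'e': 5, 't': 7, 'a': 0}
del 'v' → {'f': 9, 'e': 5, 't': 7, 'a': 0}
del 'a' → {'f': 9, 'e': 5, 't': 7}
store['e'] = 5+3 = 8 → {'f': 9, 'e': 8, 't': 7}
store['n'] = 5 → {'f': 9, 'e': 8, 't': 7, 'n': 5}
sum of values = 29

29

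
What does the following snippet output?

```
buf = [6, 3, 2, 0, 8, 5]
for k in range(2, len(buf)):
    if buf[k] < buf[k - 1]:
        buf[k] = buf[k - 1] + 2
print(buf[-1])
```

10

k=2: 2<3, buf[2] = 3+2 = 5 → [6, 3, 5, 0, 8, 5]
k=3: 0<5, buf[3] = 5+2 = 7 → [6, 3, 5, 7, 8, 5]
k=4: 8>=7, unchanged → [6, 3, 5, 7, 8, 5]
k=5: 5<8, buf[5] = 8+2 = 10 → [6, 3, 5, 7, 8, 10]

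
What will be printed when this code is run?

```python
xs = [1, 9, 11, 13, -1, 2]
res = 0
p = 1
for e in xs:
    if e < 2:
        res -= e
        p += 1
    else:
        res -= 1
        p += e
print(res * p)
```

e=1: <2, res = 0-1 = -1; p=2
e=9: not <2, res = (-1)-1 = -2; p=11
e=11: not <2, res = (-2)-1 = -3; p=22
e=13: not <2, res = (-3)-1 = -4; p=35
e=-1: <2, res = (-4)-(-1) = -3; p=36
e=2: not <2, res = (-3)-1 = -4; p=38
res*p = (-4)*38 = -152

-152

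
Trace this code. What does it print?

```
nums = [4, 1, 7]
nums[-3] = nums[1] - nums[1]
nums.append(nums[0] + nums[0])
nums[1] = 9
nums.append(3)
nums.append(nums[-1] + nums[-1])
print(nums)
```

[0, 9, 7, 0, 3, 6]

nums[-3] = nums[1]-nums[1] = 1-1 = 0 → [0, 1, 7]
append nums[0]+nums[0] = 0+0 = 0 → [0, 1, 7, 0]
nums[1] = 9 → [0, 9, 7, 0]
append 3 → [0, 9, 7, 0, 3]
append nums[-1]+nums[-1] = 3+3 = 6 → [0, 9, 7, 0, 3, 6]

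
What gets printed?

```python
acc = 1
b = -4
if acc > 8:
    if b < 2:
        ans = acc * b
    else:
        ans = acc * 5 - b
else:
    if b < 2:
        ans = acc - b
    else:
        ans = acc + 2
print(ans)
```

5

acc=1, b=-4
acc > 8 is False; b < 2 is True
→ ans = acc - b = 5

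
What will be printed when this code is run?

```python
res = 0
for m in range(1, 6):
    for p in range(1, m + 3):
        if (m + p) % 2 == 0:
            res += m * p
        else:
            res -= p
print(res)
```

138

m=1,p=1: even sum, res = 0+1 = 1
m=1,p=2: odd sum, res = 1-2 = -1
m=1,p=3: even sum, res = (-1)+3 = 2
m=2,p=1: odd sum, res = 2-1 = 1
m=2,p=2: even sum, res = 1+4 = 5
m=2,p=3: odd sum, res = 5-3 = 2
m=2,p=4: even sum, res = 2+8 = 10
m=3,p=1: even sum, res = 10+3 = 13
m=3,p=2: odd sum, res = 13-2 = 11
m=3,p=3: even sum, res = 11+9 = 20
m=3,p=4: odd sum, res = 20-4 = 16
m=3,p=5: even sum, res = 16+15 = 31
m=4,p=1: odd sum, res = 31-1 = 30
m=4,p=2: even sum, res = 30+8 = 38
m=4,p=3: odd sum, res = 38-3 = 35
m=4,p=4: even sum, res = 35+16 = 51
m=4,p=5: odd sum, res = 51-5 = 46
m=4,p=6: even sum, res = 46+24 = 70
m=5,p=1: even sum, res = 70+5 = 75
m=5,p=2: odd sum, res = 75-2 = 73
m=5,p=3: even sum, res = 73+15 = 88
m=5,p=4: odd sum, res = 88-4 = 84
m=5,p=5: even sum, res = 84+25 = 109
m=5,p=6: odd sum, res = 109-6 = 103
m=5,p=7: even sum, res = 103+35 = 138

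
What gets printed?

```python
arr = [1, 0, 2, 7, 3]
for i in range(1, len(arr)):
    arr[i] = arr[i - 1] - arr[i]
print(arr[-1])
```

-11

i=1: arr[1] = 1-0 = 1 → [1, 1, 2, 7, 3]
i=2: arr[2] = 1-2 = -1 → [1, 1, -1, 7, 3]
i=3: arr[3] = (-1)-7 = -8 → [1, 1, -1, -8, 3]
i=4: arr[4] = (-8)-3 = -11 → [1, 1, -1, -8, -11]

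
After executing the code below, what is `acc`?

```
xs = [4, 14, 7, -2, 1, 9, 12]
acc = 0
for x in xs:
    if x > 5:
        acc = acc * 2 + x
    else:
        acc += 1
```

x=4: not >5, acc = 0+1 = 1
x=14: >5, acc = 1*2+14 = 16
x=7: >5, acc = 16*2+7 = 39
x=-2: not >5, acc = 39+1 = 40
x=1: not >5, acc = 40+1 = 41
x=9: >5, acc = 41*2+9 = 91
x=12: >5, acc = 91*2+12 = 194

194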